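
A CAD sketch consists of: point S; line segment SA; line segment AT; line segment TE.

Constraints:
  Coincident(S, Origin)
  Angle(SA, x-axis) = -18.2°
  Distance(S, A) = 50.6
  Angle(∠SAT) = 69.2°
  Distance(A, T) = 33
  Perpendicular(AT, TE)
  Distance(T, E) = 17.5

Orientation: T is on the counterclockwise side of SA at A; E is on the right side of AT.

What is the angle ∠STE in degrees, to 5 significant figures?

162.37°

∠SAT = 69.2°, so AT runs at -18.2° + (180° − 69.2°) = 92.600° from the x-axis; with |AT| = 33.0, T = A + 33.0·(cos 92.600°, sin 92.600°) = (46.572, 17.162). The perpendicularity gives TE at right angles to AT; with |TE| = 17.5 on the right of AT, E = T + 17.5·(0.99897, 0.045363) = (64.054, 17.956). Then cos ∠STE = TS·TE / (|TS||TE|), giving 162.37°.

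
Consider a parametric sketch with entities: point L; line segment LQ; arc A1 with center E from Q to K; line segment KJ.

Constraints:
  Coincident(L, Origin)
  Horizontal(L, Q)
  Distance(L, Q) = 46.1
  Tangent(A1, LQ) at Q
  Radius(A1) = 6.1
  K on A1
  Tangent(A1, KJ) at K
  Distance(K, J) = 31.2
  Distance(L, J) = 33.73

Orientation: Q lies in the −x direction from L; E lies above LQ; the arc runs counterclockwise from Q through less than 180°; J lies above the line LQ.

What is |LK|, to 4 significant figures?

41.48

L is at the origin; LQ is horizontal with |LQ| = 46.1 and Q on the −x side, so Q = (-46.10, 0.000). Tangency of A1 to LQ means the radius EQ is perpendicular to LQ, so E = Q + (0, 6.1) = (-46.10, 6.100). Since EK ⟂ KJ (tangency), |EJ| = √(6.1² + 31.2²) = 31.79 regardless of where K sits on A1. So J lies on both circle(L, 33.73) and circle(E, 31.79); the above-LQ intersection is J = (-21.38, 26.09). K is the foot of the tangent from J: K = (-41.43, 2.181).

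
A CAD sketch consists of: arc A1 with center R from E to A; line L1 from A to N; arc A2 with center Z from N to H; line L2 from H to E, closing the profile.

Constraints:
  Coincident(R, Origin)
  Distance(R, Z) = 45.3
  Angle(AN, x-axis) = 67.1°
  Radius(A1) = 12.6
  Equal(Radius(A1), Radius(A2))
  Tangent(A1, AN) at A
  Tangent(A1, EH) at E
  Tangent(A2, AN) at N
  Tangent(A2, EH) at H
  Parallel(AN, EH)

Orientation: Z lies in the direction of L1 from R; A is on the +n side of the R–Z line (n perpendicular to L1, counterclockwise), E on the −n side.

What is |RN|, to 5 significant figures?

47.020

The slot axis is L1's direction at 67.1°, so u = (cos 67.1°, sin 67.1°) = (0.38912, 0.92119) and n = (−sin 67.1°, cos 67.1°) = (-0.92119, 0.38912). R is at the origin and Z lies 45.3 along u from R, so Z = 45.3·u = (17.627, 41.730). Tangency of A1 to both parallel lines with radius 12.6 puts A and E at R ± 12.6·n: A = (-11.607, 4.9030), E = (11.607, -4.9030). Equal radii place N and H the same way about Z: N = Z + 12.6·n = (6.0204, 46.633), H = Z − 12.6·n = (29.234, 36.827). Then |RN| = |N − R| = 47.020.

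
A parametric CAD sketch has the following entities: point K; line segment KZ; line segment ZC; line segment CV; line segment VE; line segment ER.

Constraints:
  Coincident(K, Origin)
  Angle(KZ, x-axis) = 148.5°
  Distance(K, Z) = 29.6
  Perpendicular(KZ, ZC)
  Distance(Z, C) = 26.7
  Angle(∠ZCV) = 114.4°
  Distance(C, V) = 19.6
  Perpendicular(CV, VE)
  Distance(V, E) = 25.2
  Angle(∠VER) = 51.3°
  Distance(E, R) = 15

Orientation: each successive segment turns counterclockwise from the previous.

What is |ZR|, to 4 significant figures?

20.74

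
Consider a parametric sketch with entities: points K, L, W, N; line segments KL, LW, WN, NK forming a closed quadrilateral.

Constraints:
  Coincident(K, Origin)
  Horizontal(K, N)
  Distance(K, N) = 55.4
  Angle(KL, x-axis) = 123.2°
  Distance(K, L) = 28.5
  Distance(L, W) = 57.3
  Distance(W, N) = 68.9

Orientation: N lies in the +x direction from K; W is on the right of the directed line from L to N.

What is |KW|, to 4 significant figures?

32.96

K is at the origin; K and N share the same y with |KN| = 55.4 and N in +x, so N = (55.4, 0). KL runs at 123.2° with |KL| = 28.5, so L = (-15.61, 23.85). W is determined by |LW| = 57.3 and |WN| = 68.9 together: it lies at the intersection of circle(L, 57.3) and circle(N, 68.9). With |LN| = 74.90, the foot of the radical line on LN is 27.68 from L and the perpendicular offset is √(57.3² − 27.68²) = 50.17. Taking the right-of-LN solution: W = (-5.340, -32.53).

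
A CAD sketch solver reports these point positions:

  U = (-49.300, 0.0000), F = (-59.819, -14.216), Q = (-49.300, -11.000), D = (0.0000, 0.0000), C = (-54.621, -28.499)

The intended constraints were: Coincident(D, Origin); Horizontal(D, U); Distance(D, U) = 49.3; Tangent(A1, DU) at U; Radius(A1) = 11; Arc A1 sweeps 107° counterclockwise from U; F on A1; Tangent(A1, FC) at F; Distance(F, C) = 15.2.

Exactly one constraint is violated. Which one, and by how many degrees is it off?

Tangent(A1, FC) at F — off by 3.00°.

D = (0.00, 0.00) ✓; D.y = 0.00, U.y = 0.00 ✓; |DU| = 49.30 ✓; ∠(QU, UD) = 90.00° ✓; |QU| = 11.00 ✓; bearing(Q→F) − bearing(Q→U) = 107.0° ✓; |QF| = 11.00 ✓; ∠(QF, FC) = 87.00° ✗; |FC| = 15.20 ✓.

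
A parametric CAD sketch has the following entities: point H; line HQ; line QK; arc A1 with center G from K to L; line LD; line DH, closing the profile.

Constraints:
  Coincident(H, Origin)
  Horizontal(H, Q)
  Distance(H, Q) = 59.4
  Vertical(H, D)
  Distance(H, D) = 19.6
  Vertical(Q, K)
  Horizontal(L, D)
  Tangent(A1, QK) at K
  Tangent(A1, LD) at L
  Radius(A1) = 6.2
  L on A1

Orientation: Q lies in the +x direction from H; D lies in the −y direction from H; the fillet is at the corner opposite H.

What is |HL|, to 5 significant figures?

56.696

H is at the origin; H and Q share the same y with |HQ| = 59.4 and Q on the +x side, so Q = (59.400, 0.0000). HD is vertical with |HD| = 19.6 and D on the −y side, so D = (0.0000, -19.600). The virtual corner opposite H is at (59.400, -19.600). Tangency of A1 to QK means the radius GK is perpendicular to QK and the tangent condition forces GL to be normal to LD, with radius 6.2, so the center G sits 6.2 in from both sides at G = (53.200, -13.400). That places the tangent points at K = (59.400, -13.400) on QK and L = (53.200, -19.600) on LD. Then |HL| = |L − H| = 56.696.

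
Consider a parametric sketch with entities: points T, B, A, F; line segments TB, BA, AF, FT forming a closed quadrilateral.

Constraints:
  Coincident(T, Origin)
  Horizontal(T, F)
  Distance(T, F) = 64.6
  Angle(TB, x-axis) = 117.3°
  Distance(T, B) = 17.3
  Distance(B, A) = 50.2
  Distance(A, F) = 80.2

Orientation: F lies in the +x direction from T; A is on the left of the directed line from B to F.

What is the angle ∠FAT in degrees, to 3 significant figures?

52.1°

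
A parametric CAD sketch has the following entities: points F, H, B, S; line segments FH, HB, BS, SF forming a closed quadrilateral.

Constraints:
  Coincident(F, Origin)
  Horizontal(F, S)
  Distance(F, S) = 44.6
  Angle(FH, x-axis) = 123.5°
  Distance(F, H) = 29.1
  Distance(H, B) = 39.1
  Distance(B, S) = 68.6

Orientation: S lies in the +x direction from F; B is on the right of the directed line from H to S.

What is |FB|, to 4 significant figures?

26.65

F is at the origin; FS is horizontal with |FS| = 44.6 and S in +x, so S = (44.6, 0). FH runs at 123.5° with |FH| = 29.1, so H = (-16.06, 24.27). B is determined by |HB| = 39.1 and |BS| = 68.6 together: it lies at the intersection of circle(H, 39.1) and circle(S, 68.6). With |HS| = 65.33, the foot of the radical line on HS is 8.353 from H and the perpendicular offset is √(39.1² − 8.353²) = 38.20. Taking the right-of-HS solution: B = (-22.49, -14.30).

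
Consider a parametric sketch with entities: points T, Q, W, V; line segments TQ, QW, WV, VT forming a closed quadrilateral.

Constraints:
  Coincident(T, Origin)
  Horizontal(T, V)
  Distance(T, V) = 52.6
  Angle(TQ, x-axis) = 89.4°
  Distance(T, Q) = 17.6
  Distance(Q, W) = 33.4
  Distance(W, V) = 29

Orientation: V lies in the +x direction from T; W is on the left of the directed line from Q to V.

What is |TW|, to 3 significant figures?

39.8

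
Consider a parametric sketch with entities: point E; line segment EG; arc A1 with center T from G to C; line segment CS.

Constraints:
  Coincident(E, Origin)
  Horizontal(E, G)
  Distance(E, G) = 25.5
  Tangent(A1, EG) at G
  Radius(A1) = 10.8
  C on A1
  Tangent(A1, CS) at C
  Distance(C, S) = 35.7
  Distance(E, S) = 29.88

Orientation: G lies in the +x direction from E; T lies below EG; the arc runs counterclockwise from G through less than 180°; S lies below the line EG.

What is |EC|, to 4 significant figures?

18.02

Checks: E = (0.00, 0.00) ✓; |TC| = 10.80 ✓; ∠(TC, CS) = 90.00° ✓; |CS| = 35.70 ✓; |ES| = 29.88 ✓.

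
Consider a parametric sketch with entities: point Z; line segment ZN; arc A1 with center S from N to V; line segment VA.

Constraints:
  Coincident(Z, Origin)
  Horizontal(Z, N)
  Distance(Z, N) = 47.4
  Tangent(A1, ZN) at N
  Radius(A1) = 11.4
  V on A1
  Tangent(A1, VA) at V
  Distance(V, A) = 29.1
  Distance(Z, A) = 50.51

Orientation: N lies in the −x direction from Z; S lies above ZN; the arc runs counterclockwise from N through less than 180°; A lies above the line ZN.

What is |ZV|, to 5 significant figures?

37.437

Z is at the origin; ZN is horizontal with |ZN| = 47.4 and N on the −x side, so N = (-47.400, 0.0000). Tangency of A1 to ZN means the radius SN is perpendicular to ZN, so S = N + (0, 11.4) = (-47.400, 11.400). Since SV ⟂ VA (tangency), |SA| = √(11.4² + 29.1²) = 31.253 regardless of where V sits on A1. So A lies on both circle(Z, 50.51) and circle(S, 31.253); the above-ZN intersection is A = (-32.350, 38.791). V is the foot of the tangent from A: V = (-36.095, 9.9330).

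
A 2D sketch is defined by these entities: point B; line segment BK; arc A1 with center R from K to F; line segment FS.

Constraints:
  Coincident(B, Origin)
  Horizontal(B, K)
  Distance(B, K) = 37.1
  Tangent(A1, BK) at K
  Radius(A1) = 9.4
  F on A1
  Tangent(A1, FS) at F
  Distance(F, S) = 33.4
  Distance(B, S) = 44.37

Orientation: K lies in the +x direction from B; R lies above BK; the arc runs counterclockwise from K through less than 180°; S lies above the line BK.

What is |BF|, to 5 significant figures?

46.582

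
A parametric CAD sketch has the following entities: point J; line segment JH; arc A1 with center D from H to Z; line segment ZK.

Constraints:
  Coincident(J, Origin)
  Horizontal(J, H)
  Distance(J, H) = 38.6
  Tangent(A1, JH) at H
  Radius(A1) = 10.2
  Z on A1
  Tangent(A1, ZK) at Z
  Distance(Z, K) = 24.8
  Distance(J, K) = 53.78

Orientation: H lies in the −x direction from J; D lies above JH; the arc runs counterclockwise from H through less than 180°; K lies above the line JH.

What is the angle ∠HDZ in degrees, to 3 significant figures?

113°

Checks: |DZ| = 10.20 ✓; ∠(DZ, ZK) = 90.00° ✓; |ZK| = 24.80 ✓; |JK| = 53.78 ✓.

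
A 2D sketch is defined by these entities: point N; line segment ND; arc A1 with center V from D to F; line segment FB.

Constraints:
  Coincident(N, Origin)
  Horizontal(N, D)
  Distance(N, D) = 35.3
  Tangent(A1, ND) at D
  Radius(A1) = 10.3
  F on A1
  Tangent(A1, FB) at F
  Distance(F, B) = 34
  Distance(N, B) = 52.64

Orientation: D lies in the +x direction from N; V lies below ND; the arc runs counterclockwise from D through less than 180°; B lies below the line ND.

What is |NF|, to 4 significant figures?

27.35

Checks: |VF| = 10.30 ✓; ∠(VF, FB) = 90.00° ✓; |FB| = 34.00 ✓; |NB| = 52.64 ✓.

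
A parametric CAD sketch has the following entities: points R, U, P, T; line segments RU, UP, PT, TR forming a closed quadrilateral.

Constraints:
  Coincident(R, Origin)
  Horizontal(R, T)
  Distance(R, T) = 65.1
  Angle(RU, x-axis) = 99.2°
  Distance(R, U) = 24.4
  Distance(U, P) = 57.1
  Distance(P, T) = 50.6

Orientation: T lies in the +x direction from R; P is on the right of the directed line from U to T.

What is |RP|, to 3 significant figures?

34.7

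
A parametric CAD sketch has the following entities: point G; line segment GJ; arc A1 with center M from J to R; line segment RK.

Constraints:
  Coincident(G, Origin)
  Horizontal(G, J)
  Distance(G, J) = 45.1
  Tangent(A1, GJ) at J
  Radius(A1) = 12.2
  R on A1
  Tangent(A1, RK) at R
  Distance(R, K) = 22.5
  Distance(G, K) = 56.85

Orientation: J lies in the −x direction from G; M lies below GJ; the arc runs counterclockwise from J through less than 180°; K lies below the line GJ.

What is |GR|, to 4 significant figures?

58.39

G is at the origin; GJ is horizontal with |GJ| = 45.1 and J on the −x side, so J = (-45.10, 0.000). Since A1 is tangent to GJ there, MJ ⟂ GJ, so M = J + (0, -12.2) = (-45.10, -12.20). Since MR ⟂ RK (tangency), |MK| = √(12.2² + 22.5²) = 25.59 regardless of where R sits on A1. So K lies on both circle(G, 56.85) and circle(M, 25.59); the below-GJ intersection is K = (-42.58, -37.67). R is the foot of the tangent from K: R = (-55.20, -19.04).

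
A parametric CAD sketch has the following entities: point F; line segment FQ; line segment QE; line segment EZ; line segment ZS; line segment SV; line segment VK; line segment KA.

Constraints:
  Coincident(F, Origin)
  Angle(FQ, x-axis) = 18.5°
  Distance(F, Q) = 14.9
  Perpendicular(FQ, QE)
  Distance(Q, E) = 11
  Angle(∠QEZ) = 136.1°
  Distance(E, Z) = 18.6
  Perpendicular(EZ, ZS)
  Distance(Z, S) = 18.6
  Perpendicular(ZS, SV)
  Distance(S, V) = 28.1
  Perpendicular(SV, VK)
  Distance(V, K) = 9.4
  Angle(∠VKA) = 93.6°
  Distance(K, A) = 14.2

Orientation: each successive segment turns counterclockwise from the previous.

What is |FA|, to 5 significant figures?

10.308

F is at the origin; FQ runs at 18.5° with length 14.9, so Q = (14.130, 4.7278). The perpendicularity gives QE at right angles to FQ, so QE runs at 108.50°; with |QE| = 11.0, E = (10.640, 15.159). ∠QEZ = 136.1° gives EZ at 152.40° from the x-axis; with |EZ| = 18.6, Z = (-5.8437, 23.777). EZ is perpendicular to ZS, so ZS runs at -117.60°; with |ZS| = 18.6, S = (-14.461, 7.2933). The perpendicularity gives SV at right angles to ZS, so SV runs at -27.600°; with |SV| = 28.1, V = (10.441, -5.7253). SV ⟂ VK, so VK runs at 62.400°; with |VK| = 9.4, K = (14.796, 2.6050). ∠VKA = 93.6° gives KA at 148.80° from the x-axis; with |KA| = 14.2, A = (2.6501, 9.9610). Then |FA| = |A − F| = 10.308.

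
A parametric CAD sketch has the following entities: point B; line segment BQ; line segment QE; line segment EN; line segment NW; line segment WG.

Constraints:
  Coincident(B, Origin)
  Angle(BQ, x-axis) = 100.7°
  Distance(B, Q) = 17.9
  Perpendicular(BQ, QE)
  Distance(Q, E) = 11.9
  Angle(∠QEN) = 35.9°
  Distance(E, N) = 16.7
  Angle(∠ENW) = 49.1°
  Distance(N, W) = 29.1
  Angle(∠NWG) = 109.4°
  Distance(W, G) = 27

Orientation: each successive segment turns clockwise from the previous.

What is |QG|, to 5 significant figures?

37.465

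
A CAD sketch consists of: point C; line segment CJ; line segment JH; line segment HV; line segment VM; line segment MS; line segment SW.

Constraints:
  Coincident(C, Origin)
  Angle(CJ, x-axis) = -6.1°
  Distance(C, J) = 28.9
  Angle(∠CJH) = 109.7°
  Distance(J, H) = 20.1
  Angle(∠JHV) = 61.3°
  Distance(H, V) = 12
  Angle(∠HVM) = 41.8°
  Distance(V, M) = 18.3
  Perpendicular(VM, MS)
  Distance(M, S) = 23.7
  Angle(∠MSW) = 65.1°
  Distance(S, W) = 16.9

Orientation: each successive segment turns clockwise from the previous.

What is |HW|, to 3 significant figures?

10.5

VM ⟂ MS, so MS runs at -63.3°; with |MS| = 23.7, S = (48.9, -32.4). ∠MSW = 65.1° gives SW at -178° from the x-axis; with |SW| = 16.9, W = (32.0, -33.0). Then |HW| = |W − H| = 10.5.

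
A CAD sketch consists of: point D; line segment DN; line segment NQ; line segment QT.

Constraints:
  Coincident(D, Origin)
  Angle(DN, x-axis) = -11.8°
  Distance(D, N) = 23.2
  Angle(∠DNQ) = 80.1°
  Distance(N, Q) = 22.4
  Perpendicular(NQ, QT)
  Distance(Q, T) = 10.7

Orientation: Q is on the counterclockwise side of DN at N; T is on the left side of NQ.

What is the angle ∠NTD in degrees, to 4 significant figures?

58.96°

D is at the origin; DN runs at -11.8° with length 23.2, so N = 23.2·(cos -11.8°, sin -11.8°) = (22.71, -4.744). ∠DNQ = 80.1°, so NQ runs at -11.8° + (180° − 80.1°) = 88.10° from the x-axis; with |NQ| = 22.4, Q = N + 22.4·(cos 88.10°, sin 88.10°) = (23.45, 17.64). NQ ⟂ QT; with |QT| = 10.7 on the left of NQ, T = Q + 10.7·(-0.9995, 0.03316) = (12.76, 18.00). Then cos ∠NTD = TN·TD / (|TN||TD|), giving 58.96°.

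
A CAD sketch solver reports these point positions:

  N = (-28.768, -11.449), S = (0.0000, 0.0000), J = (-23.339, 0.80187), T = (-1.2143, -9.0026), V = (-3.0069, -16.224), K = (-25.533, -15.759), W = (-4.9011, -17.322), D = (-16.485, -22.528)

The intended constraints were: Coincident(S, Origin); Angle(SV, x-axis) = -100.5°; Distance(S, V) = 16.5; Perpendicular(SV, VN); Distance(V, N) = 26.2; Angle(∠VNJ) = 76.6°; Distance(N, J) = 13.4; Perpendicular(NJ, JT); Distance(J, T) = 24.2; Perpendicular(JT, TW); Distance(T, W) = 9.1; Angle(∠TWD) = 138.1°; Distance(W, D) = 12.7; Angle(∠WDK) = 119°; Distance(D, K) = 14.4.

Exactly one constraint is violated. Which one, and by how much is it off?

Distance(D, K) = 14.4 — off by 3.10.

S = (0.00, 0.00) ✓; SV at -100.5° ✓; |SV| = 16.50 ✓; ∠(SV, VN) = 90.00° ✓; |VN| = 26.20 ✓; ∠VNJ = 76.60° ✓; |NJ| = 13.40 ✓; ∠(NJ, JT) = 90.00° ✓; |JT| = 24.20 ✓; ∠(JT, TW) = 90.00° ✓; |TW| = 9.100 ✓; ∠TWD = 138.1° ✓; |WD| = 12.70 ✓; ∠WDK = 119.0° ✓; |DK| = 11.30 ✗.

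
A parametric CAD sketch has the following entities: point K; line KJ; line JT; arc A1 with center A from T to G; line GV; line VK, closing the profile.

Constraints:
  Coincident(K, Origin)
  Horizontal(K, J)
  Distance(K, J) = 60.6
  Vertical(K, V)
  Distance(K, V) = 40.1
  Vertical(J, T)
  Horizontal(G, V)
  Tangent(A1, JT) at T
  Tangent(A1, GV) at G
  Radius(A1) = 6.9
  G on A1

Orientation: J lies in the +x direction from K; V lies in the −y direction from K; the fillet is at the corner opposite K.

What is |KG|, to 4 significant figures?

67.02

The virtual corner opposite K is at (60.60, -40.10). Tangency of A1 to JT means the radius AT is perpendicular to JT and since A1 is tangent to GV there, AG ⟂ GV, with radius 6.9, so the center A sits 6.9 in from both sides at A = (53.70, -33.20). That places the tangent points at T = (60.60, -33.20) on JT and G = (53.70, -40.10) on GV. Then |KG| = |G − K| = 67.02.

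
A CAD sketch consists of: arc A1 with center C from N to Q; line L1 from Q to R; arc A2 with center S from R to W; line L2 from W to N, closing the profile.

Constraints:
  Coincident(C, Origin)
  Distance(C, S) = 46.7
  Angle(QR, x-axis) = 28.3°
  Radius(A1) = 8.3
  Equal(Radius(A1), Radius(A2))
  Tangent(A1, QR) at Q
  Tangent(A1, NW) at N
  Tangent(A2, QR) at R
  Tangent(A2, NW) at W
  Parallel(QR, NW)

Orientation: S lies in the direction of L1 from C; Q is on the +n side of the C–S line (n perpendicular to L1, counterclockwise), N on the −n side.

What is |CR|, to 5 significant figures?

47.432

The slot axis is L1's direction at 28.3°, so u = (cos 28.3°, sin 28.3°) = (0.88048, 0.47409) and n = (−sin 28.3°, cos 28.3°) = (-0.47409, 0.88048). C is at the origin and S lies 46.7 along u from C, so S = 46.7·u = (41.118, 22.140). Tangency of A1 to both parallel lines with radius 8.3 puts Q and N at C ± 8.3·n: Q = (-3.9349, 7.3080), N = (3.9349, -7.3080). Equal radii place R and W the same way about S: R = S + 8.3·n = (37.183, 29.448), W = S − 8.3·n = (45.053, 14.832). Then |CR| = |R − C| = 47.432.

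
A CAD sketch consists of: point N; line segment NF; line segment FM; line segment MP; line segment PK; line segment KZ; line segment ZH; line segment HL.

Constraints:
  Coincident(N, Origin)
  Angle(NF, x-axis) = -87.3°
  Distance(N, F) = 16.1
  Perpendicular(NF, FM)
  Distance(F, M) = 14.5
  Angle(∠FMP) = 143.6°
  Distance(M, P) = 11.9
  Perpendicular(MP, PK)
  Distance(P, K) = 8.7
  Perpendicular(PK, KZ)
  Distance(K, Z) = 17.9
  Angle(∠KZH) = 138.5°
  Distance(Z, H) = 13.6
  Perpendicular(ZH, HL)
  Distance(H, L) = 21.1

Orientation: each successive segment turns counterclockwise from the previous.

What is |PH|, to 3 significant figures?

28.1

N is at the origin; NF runs at -87.3° with length 16.1, so F = (0.758, -16.1). The perpendicularity gives FM at right angles to NF, so FM runs at 2.70°; with |FM| = 14.5, M = (15.2, -15.4). ∠FMP = 143.6° gives MP at 39.1° from the x-axis; with |MP| = 11.9, P = (24.5, -7.89). MP ⟂ PK, so PK runs at 129°; with |PK| = 8.7, K = (19.0, -1.14). PK ⟂ KZ, so KZ runs at -141°; with |KZ| = 17.9, Z = (5.10, -12.4). ∠KZH = 138.5° gives ZH at -99.4° from the x-axis; with |ZH| = 13.6, H = (2.88, -25.8). Then |PH| = |H − P| = 28.1.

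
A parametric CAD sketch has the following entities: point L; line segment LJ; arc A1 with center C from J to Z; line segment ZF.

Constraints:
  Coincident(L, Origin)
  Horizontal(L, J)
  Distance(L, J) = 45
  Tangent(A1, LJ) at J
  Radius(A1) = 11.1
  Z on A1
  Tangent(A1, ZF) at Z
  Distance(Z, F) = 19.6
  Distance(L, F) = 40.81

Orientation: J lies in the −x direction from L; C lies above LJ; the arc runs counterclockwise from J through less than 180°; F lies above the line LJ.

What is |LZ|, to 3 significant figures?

35.3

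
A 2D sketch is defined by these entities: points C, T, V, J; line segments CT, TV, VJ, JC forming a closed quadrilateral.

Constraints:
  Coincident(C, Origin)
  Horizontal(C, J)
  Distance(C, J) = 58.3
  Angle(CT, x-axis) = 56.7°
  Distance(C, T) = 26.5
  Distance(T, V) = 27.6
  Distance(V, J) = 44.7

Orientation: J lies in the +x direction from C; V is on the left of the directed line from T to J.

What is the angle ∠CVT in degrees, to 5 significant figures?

9.3648°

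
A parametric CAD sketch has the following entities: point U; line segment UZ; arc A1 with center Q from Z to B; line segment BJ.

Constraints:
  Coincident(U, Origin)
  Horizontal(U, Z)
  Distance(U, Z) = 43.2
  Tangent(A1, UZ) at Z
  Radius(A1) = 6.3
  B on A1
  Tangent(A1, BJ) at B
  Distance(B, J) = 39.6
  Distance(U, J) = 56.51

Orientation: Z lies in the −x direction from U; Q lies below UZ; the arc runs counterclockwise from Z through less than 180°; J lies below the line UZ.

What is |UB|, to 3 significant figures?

49.8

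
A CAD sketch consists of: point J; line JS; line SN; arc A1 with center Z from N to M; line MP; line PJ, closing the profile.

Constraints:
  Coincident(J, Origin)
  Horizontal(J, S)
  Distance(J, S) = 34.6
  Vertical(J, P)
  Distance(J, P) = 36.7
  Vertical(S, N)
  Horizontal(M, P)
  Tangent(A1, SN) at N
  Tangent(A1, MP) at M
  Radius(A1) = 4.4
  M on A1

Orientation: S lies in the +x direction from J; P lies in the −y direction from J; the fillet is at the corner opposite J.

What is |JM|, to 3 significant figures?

47.5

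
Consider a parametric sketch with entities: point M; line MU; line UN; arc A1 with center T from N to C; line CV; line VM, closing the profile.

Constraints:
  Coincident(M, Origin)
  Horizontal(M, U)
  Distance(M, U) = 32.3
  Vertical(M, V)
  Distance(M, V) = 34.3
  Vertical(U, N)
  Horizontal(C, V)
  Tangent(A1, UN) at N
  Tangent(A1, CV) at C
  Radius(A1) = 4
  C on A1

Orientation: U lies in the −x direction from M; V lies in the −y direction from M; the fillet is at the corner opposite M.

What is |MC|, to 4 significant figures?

44.47

M is at the origin; M and U share the same y with |MU| = 32.3 and U on the −x side, so U = (-32.30, 0.000). MV is vertical with |MV| = 34.3 and V on the −y side, so V = (0.000, -34.30). The virtual corner opposite M is at (-32.30, -34.30). A1 meets UN tangentially, so TN is at right angles to UN and since A1 is tangent to CV there, TC ⟂ CV, with radius 4.0, so the center T sits 4.0 in from both sides at T = (-28.30, -30.30). That places the tangent points at N = (-32.30, -30.30) on UN and C = (-28.30, -34.30) on CV. Then |MC| = |C − M| = 44.47.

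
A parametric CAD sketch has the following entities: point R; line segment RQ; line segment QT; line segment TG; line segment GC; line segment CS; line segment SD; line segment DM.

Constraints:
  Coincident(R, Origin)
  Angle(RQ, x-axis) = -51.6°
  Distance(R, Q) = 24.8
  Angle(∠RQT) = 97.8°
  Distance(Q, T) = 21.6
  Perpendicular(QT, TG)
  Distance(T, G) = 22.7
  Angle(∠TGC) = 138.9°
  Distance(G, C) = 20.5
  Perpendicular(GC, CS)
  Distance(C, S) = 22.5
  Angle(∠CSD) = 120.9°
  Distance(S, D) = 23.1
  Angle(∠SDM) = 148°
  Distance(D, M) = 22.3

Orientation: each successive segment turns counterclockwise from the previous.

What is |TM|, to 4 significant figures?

19.54

R is at the origin; RQ runs at -51.6° with length 24.8, so Q = (15.40, -19.44). ∠RQT = 97.8° gives QT at 30.60° from the x-axis; with |QT| = 21.6, T = (34.00, -8.440). QT is perpendicular to TG, so TG runs at 120.6°; with |TG| = 22.7, G = (22.44, 11.10). ∠TGC = 138.9° gives GC at 161.7° from the x-axis; with |GC| = 20.5, C = (2.978, 17.54). GC is perpendicular to CS, so CS runs at -108.3°; with |CS| = 22.5, S = (-4.087, -3.827). ∠CSD = 120.9° gives SD at -49.20° from the x-axis; with |SD| = 23.1, D = (11.01, -21.31). ∠SDM = 148.0° gives DM at -17.20° from the x-axis; with |DM| = 22.3, M = (32.31, -27.91). Then |TM| = |M − T| = 19.54.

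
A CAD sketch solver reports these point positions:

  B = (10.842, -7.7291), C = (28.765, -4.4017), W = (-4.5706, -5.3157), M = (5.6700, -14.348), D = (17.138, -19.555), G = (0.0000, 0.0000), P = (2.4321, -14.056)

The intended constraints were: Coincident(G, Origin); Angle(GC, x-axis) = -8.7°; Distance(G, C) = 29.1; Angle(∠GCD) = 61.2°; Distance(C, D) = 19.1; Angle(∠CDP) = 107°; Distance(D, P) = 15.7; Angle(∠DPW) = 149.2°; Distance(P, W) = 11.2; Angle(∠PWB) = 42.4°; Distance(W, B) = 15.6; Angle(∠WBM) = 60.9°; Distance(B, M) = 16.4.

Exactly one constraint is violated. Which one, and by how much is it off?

Distance(B, M) = 16.4 — off by 8.00.

G = (0.00, 0.00) ✓; GC at -8.700° ✓; |GC| = 29.10 ✓; ∠GCD = 61.20° ✓; |CD| = 19.10 ✓; ∠CDP = 107.0° ✓; |DP| = 15.70 ✓; ∠DPW = 149.2° ✓; |PW| = 11.20 ✓; ∠PWB = 42.40° ✓; |WB| = 15.60 ✓; ∠WBM = 60.90° ✓; |BM| = 8.400 ✗.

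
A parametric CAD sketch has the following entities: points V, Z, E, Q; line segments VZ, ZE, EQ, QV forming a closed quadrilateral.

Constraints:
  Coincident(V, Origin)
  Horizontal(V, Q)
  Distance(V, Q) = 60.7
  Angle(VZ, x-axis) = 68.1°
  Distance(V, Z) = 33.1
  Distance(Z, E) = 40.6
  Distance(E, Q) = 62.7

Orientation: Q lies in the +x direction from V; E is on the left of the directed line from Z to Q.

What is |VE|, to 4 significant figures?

72.25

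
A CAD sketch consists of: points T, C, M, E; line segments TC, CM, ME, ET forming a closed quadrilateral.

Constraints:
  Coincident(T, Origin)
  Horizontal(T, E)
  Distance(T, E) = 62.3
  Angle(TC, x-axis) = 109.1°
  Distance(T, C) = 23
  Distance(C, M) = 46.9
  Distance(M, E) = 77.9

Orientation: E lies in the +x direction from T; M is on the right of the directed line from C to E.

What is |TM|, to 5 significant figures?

27.509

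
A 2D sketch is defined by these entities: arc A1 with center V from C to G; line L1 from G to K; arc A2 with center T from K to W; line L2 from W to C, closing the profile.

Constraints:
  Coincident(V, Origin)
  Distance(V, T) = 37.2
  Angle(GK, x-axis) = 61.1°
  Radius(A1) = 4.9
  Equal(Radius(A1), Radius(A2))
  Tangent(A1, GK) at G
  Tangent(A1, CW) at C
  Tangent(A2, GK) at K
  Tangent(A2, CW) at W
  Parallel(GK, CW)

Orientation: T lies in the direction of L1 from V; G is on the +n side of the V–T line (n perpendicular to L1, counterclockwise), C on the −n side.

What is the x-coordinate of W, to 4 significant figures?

22.27

The slot axis is L1's direction at 61.1°, so u = (cos 61.1°, sin 61.1°) = (0.4833, 0.8755) and n = (−sin 61.1°, cos 61.1°) = (-0.8755, 0.4833). V is at the origin and T lies 37.2 along u from V, so T = 37.2·u = (17.98, 32.57). Tangency of A1 to both parallel lines with radius 4.9 puts G and C at V ± 4.9·n: G = (-4.290, 2.368), C = (4.290, -2.368). Equal radii place K and W the same way about T: K = T + 4.9·n = (13.69, 34.94), W = T − 4.9·n = (22.27, 30.20). So W.x = 22.27.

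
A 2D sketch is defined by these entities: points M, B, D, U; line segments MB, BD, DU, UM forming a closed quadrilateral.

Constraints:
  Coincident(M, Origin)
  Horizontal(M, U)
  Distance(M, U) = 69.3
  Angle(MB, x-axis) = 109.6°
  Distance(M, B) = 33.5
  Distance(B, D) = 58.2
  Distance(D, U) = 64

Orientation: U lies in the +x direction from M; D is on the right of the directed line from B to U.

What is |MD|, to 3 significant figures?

24.7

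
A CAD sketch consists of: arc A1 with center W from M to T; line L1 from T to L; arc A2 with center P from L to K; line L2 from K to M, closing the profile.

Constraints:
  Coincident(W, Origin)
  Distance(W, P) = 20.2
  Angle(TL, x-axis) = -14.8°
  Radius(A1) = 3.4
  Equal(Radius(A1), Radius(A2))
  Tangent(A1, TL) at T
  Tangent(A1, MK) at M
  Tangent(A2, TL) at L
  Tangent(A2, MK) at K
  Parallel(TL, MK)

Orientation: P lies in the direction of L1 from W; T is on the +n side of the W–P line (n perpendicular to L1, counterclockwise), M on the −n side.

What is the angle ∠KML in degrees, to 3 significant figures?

18.6°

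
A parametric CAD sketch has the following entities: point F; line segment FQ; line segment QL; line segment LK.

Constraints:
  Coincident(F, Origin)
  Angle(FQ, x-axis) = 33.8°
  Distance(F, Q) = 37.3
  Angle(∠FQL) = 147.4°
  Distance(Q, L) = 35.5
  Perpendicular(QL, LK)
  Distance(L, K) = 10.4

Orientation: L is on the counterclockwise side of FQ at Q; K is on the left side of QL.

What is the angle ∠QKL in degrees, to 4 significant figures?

73.67°

∠FQL = 147.4°, so QL runs at 33.8° + (180° − 147.4°) = 66.40° from the x-axis; with |QL| = 35.5, L = Q + 35.5·(cos 66.40°, sin 66.40°) = (45.21, 53.28). QL is perpendicular to LK; with |LK| = 10.4 on the left of QL, K = L + 10.4·(-0.9164, 0.4003) = (35.68, 57.44). Then cos ∠QKL = KQ·KL / (|KQ||KL|), giving 73.67°.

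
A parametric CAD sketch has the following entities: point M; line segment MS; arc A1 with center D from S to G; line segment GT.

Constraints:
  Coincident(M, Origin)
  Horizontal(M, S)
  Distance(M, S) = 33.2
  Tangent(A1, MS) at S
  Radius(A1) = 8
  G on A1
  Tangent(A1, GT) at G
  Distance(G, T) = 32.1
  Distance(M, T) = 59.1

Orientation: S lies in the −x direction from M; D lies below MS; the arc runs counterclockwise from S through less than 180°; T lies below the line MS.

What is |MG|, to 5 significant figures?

41.794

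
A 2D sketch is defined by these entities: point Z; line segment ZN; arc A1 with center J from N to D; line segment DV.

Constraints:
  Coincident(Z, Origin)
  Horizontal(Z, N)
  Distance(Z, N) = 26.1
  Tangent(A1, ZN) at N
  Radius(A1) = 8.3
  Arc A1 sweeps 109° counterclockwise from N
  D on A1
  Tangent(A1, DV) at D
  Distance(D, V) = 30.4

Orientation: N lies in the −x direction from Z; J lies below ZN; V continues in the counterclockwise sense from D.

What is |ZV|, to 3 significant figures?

46.5

On A1, N sits at bearing 90° from J; a 109° counterclockwise sweep puts D at bearing 199°, so D = J + 8.3·(cos 199°, sin 199°) = (-33.9, -11.0). Since A1 is tangent to DV there, JD ⟂ DV, so DV runs along (−sin 199°, cos 199°); with |DV| = 30.4, V = (-24.1, -39.7). Then |ZV| = |V − Z| = 46.5.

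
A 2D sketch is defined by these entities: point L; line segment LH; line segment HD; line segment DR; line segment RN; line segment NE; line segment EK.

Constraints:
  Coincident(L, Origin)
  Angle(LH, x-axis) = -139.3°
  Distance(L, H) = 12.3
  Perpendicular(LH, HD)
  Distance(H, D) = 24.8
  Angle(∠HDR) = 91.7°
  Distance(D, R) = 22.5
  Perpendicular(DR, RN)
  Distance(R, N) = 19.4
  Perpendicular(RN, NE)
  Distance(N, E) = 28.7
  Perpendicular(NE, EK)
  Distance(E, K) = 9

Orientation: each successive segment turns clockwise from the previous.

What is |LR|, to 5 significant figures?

27.430

L is at the origin; LH runs at -139.3° with length 12.3, so H = (-9.3251, -8.0208). The perpendicularity gives HD at right angles to LH, so HD runs at 130.70°; with |HD| = 24.8, D = (-25.497, 10.781). ∠HDR = 91.7° gives DR at 42.400° from the x-axis; with |DR| = 22.5, R = (-8.8818, 25.953). Then |LR| = |R − L| = 27.430.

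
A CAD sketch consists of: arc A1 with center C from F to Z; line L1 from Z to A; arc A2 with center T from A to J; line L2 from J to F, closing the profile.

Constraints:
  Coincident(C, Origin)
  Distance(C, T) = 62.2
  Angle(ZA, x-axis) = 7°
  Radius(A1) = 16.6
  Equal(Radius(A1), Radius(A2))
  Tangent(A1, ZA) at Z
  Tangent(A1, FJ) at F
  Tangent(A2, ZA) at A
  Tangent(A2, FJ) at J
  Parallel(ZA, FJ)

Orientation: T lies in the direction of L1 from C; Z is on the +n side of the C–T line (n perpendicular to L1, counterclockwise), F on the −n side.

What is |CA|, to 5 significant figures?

64.377

The slot axis is L1's direction at 7.0°, so u = (cos 7.0°, sin 7.0°) = (0.99255, 0.12187) and n = (−sin 7.0°, cos 7.0°) = (-0.12187, 0.99255). C is at the origin and T lies 62.2 along u from C, so T = 62.2·u = (61.736, 7.5803). Tangency of A1 to both parallel lines with radius 16.6 puts Z and F at C ± 16.6·n: Z = (-2.0230, 16.476), F = (2.0230, -16.476). Equal radii place A and J the same way about T: A = T + 16.6·n = (59.713, 24.057), J = T − 16.6·n = (63.759, -8.8960). Then |CA| = |A − C| = 64.377.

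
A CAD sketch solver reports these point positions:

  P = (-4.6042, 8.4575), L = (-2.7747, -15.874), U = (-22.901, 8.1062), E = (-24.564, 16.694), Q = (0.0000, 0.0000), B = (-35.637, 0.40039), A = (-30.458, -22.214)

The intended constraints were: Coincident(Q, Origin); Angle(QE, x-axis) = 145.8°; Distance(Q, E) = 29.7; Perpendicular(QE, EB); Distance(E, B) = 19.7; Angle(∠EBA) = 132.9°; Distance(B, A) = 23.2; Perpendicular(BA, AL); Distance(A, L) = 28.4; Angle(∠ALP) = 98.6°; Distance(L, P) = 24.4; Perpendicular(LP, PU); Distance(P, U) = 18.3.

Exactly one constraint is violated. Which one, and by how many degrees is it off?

Perpendicular(LP, PU) — off by 3.20°.

Q = (0.00, 0.00) ✓; QE at 145.8° ✓; |QE| = 29.70 ✓; ∠(QE, EB) = 90.00° ✓; |EB| = 19.70 ✓; ∠EBA = 132.9° ✓; |BA| = 23.20 ✓; ∠(BA, AL) = 90.00° ✓; |AL| = 28.40 ✓; ∠ALP = 98.60° ✓; |LP| = 24.40 ✓; ∠(LP, PU) = 86.80° ✗; |PU| = 18.30 ✓.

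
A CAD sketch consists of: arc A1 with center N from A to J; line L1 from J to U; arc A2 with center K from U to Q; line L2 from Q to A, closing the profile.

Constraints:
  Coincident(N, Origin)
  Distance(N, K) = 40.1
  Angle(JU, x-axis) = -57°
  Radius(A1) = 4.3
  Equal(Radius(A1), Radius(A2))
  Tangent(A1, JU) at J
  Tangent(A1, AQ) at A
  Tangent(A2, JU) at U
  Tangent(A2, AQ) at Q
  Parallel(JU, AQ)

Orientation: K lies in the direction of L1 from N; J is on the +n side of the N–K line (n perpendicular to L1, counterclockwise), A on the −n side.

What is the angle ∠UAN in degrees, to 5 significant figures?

77.895°

The slot axis is L1's direction at -57.0°, so u = (cos -57.0°, sin -57.0°) = (0.54464, -0.83867) and n = (−sin -57.0°, cos -57.0°) = (0.83867, 0.54464). N is at the origin and K lies 40.1 along u from N, so K = 40.1·u = (21.840, -33.631). Tangency of A1 to both parallel lines with radius 4.3 puts J and A at N ± 4.3·n: J = (3.6063, 2.3419), A = (-3.6063, -2.3419). Equal radii place U and Q the same way about K: U = K + 4.3·n = (25.446, -31.289), Q = K − 4.3·n = (18.234, -35.973). Then cos ∠UAN = AU·AN / (|AU||AN|), giving 77.895°.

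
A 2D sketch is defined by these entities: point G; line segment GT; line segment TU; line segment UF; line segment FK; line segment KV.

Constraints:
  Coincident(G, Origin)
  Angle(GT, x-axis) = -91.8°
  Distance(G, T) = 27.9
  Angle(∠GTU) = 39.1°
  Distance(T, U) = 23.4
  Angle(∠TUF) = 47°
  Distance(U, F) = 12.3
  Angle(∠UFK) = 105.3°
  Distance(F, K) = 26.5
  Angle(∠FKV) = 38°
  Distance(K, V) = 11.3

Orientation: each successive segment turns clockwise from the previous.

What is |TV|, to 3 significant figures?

5.97

G is at the origin; GT runs at -91.8° with length 27.9, so T = (-0.876, -27.9). ∠GTU = 39.1° gives TU at 127° from the x-axis; with |TU| = 23.4, U = (-15.1, -9.27). ∠TUF = 47.0° gives UF at -5.70° from the x-axis; with |UF| = 12.3, F = (-2.82, -10.5). ∠UFK = 105.3° gives FK at -80.4° from the x-axis; with |FK| = 26.5, K = (1.60, -36.6). ∠FKV = 38.0° gives KV at 138° from the x-axis; with |KV| = 11.3, V = (-6.74, -29.0). Then |TV| = |V − T| = 5.97.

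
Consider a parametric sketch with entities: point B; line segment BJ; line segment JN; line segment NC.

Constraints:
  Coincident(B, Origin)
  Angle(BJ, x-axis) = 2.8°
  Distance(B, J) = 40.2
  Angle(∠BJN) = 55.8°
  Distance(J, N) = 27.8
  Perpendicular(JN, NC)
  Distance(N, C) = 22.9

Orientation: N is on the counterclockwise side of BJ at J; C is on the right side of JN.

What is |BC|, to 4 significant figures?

56.39

B is at the origin; BJ runs at 2.8° with length 40.2, so J = 40.2·(cos 2.8°, sin 2.8°) = (40.15, 1.964). ∠BJN = 55.8°, so JN runs at 2.8° + (180° − 55.8°) = 127.0° from the x-axis; with |JN| = 27.8, N = J + 27.8·(cos 127.0°, sin 127.0°) = (23.42, 24.17). JN ⟂ NC; with |NC| = 22.9 on the right of JN, C = N + 22.9·(0.7986, 0.6018) = (41.71, 37.95). Then |BC| = |C − B| = 56.39.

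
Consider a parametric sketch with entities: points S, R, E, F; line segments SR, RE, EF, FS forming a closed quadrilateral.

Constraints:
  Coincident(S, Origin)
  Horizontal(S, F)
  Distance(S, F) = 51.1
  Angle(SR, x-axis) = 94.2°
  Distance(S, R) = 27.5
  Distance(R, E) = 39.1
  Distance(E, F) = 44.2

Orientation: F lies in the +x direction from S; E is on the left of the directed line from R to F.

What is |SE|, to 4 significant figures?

53.70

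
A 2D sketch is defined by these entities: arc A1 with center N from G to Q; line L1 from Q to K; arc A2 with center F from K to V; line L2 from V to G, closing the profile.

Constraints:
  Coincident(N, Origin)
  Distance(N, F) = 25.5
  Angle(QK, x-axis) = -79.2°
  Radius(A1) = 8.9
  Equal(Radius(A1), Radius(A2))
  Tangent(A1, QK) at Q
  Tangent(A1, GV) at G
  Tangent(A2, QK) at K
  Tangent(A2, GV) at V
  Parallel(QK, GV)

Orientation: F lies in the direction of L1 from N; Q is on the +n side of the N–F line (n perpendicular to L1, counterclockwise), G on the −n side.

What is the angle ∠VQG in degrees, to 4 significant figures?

55.08°

Tangency of A1 to both parallel lines with radius 8.9 puts Q and G at N ± 8.9·n: Q = (8.742, 1.668), G = (-8.742, -1.668). Equal radii place K and V the same way about F: K = F + 8.9·n = (13.52, -23.38), V = F − 8.9·n = (-3.964, -26.72). Then cos ∠VQG = QV·QG / (|QV||QG|), giving 55.08°.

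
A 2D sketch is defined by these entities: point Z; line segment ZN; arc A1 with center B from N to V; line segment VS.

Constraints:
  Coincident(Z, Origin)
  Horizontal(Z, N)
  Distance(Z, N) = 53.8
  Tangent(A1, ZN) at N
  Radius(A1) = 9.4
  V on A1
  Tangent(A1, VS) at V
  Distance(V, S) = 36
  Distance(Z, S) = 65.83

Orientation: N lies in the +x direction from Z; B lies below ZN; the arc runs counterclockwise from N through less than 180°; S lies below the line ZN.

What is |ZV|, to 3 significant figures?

45.6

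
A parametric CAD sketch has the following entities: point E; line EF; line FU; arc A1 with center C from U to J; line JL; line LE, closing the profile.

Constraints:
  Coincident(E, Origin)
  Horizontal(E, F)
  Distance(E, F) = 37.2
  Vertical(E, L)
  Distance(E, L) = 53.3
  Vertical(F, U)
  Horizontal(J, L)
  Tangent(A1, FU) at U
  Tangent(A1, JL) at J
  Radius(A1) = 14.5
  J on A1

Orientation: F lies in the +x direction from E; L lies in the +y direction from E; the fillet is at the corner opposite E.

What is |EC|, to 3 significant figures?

45.0

E is at the origin; EF is horizontal with |EF| = 37.2 and F on the +x side, so F = (37.2, 0.00). E and L share the same x with |EL| = 53.3 and L on the +y side, so L = (0.00, 53.3). The virtual corner opposite E is at (37.2, 53.3). A1 meets FU tangentially, so CU is at right angles to FU and tangency of A1 to JL means the radius CJ is perpendicular to JL, with radius 14.5, so the center C sits 14.5 in from both sides at C = (22.7, 38.8). Then |EC| = |C − E| = 45.0.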